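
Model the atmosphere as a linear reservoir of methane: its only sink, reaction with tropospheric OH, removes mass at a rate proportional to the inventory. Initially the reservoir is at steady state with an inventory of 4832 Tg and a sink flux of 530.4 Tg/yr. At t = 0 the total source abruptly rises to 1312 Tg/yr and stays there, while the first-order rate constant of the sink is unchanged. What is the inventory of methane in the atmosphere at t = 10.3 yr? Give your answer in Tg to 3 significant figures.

Residence time τ = M₀/F₀ = 9.110 yr. The eventual steady state is M_∞ = M₀·(F₁/F₀) = 4832 × 1312/530.4 = 11952 Tg.
The anomaly ΔM(t) = M(t) − M_∞ decays as ΔM₀·e^(−t/τ) with ΔM₀ = 4832 − 11952 = −7120 Tg.
At t = 10.3 yr, e^(−t/τ) = e^(−1.131) = 0.3228, so ΔM = −2299 Tg and M = 11952 − 2299 = 9653.7 Tg.

9650 Tg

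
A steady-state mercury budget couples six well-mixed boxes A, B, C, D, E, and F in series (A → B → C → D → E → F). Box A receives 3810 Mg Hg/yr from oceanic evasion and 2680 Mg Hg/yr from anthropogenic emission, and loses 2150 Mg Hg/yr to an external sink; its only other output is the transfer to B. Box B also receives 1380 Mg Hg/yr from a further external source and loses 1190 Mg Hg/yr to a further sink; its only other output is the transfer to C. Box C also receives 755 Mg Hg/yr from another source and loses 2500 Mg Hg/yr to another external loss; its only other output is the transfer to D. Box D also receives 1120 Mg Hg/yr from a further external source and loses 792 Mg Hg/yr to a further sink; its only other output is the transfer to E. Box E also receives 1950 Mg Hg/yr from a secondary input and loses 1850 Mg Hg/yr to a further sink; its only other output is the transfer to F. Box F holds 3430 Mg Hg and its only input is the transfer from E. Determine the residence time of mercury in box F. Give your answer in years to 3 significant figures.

1.07 yr

Box A: F(A→B) = (3810 + 2680) − 2150 = 4340.0 Mg Hg/yr.
Box B: F(B→C) = (4340.0 + 1380) − 1190 = 4530.0 Mg Hg/yr.
Box C: F(C→D) = (4530.0 + 755) − 2500 = 2785.0 Mg Hg/yr.
Box D: F(D→E) = (2785.0 + 1120) − 792 = 3113.0 Mg Hg/yr.
Box E: F(E→F) = (3113.0 + 1950) − 1850 = 3213.0 Mg Hg/yr.
Box F throughput = its input = 3213.0 Mg Hg/yr; τ = 3430 / 3213.0 = 1.068 yr.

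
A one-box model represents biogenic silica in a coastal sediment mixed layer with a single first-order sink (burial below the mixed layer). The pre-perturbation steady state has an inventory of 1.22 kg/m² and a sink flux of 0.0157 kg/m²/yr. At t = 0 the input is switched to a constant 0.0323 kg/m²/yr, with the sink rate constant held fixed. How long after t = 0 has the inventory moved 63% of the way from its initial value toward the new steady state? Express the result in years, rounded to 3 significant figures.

τ = M₀/F₀ = 1.22/0.0157 = 77.71 yr.
The remaining gap fraction is e^(−t/τ); 63% covered ⇒ e^(−t/τ) = 0.370.
t = −τ ln(0.370) = 77.71 × 0.9943 = 77.26 yr.

77.3 yr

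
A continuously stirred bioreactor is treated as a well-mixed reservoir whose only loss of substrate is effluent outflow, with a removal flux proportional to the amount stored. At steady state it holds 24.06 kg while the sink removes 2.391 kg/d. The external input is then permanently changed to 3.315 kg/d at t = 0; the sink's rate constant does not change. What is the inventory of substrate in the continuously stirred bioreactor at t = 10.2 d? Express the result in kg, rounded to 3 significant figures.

τ = M₀/F₀ = 24.06/2.391 = 10.06 d; rate constant k = 1/τ.
New steady state M_∞ = F₁/k = F₁·τ = 3.315 × 10.06 = 33.358 kg.
M(t) = M_∞ + (M₀ − M_∞)·e^(−t/τ); t/τ = 10.2/10.06 = 1.014, so e^(−t/τ) = 0.3629.
M(t) = 33.358 − 9.298 × 0.3629 = 29.984 kg.

30.0 kg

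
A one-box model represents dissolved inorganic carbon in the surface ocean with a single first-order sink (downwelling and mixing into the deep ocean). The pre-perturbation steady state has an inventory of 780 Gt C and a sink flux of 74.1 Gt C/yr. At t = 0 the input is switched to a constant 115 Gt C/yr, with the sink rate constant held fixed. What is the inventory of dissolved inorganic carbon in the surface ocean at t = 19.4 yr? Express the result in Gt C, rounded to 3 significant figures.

The sink rate constant is k = F₀/M₀ = 74.1/780 = 0.09500 yr⁻¹.
Solving dM/dt = F₁ − kM with M(0) = M₀ gives M(t) = F₁/k + (M₀ − F₁/k)·e^(−kt).
F₁/k = 115/0.09500 = 1210.5 Gt C; kt = 0.09500 × 19.4 = 1.843, e^(−kt) = 0.1583.
M(19.4) = 1210.5 + (780 − 1210.5) × 0.1583 = 1210.5 − 68.17 = 1142.4 Gt C.

1140 Gt C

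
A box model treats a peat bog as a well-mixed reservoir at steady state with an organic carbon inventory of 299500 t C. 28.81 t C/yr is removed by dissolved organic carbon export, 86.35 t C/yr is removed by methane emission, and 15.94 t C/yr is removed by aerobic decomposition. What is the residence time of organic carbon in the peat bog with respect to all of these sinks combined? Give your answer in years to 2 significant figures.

Total removal flux = 28.81 + 86.35 + 15.94 = 131.10 t C/yr.
τ = M / ΣF_out = 299500 / 131.10 = 2285 yr.

2300 yr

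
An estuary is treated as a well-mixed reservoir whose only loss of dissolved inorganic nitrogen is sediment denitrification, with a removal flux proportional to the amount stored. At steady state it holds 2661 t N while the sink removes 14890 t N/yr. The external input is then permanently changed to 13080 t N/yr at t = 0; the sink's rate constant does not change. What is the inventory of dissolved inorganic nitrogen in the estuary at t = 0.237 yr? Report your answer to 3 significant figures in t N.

Residence time τ = M₀/F₀ = 0.1787 yr. The eventual steady state is M_∞ = M₀·(F₁/F₀) = 2661 × 13080/14890 = 2337.5 t N.
The anomaly ΔM(t) = M(t) − M_∞ decays as ΔM₀·e^(−t/τ) with ΔM₀ = 2661 − 2337.5 = 323.5 t N.
At t = 0.237 yr, e^(−t/τ) = e^(−1.326) = 0.2655, so ΔM = 85.88 t N and M = 2337.5 + 85.88 = 2423.4 t N.

2420 t N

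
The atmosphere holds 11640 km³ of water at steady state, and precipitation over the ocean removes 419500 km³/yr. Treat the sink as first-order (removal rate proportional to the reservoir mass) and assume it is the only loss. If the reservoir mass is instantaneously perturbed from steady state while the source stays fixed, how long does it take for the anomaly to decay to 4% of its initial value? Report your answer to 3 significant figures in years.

For a linear reservoir the anomaly decays as exp(−t/τ) with τ = M/F = 11640/419500 = 0.02775 yr.
exp(−t/τ) = 0.04 ⇒ t = −τ ln(0.04) = 0.02775 × 3.219 = 0.08932 yr.

0.0893 yr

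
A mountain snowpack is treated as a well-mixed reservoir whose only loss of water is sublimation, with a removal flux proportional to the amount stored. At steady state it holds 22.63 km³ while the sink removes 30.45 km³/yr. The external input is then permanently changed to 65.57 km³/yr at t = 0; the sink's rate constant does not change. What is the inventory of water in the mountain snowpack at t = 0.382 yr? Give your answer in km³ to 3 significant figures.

Residence time τ = M₀/F₀ = 0.7432 yr. The eventual steady state is M_∞ = M₀·(F₁/F₀) = 22.63 × 65.57/30.45 = 48.731 km³.
The anomaly ΔM(t) = M(t) − M_∞ decays as ΔM₀·e^(−t/τ) with ΔM₀ = 22.63 − 48.731 = −26.10 km³.
At t = 0.382 yr, e^(−t/τ) = e^(−0.5140) = 0.5981, so ΔM = −15.61 km³ and M = 48.731 − 15.61 = 33.120 km³.

33.1 km³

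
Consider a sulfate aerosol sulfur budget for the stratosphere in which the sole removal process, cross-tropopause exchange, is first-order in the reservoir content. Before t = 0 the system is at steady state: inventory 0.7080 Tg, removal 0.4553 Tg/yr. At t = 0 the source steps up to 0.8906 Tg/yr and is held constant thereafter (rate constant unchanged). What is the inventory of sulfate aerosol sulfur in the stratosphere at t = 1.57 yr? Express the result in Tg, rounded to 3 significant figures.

Residence time τ = M₀/F₀ = 1.555 yr. The eventual steady state is M_∞ = M₀·(F₁/F₀) = 0.7080 × 0.8906/0.4553 = 1.3849 Tg.
The anomaly ΔM(t) = M(t) − M_∞ decays as ΔM₀·e^(−t/τ) with ΔM₀ = 0.7080 − 1.3849 = −0.6769 Tg.
At t = 1.57 yr, e^(−t/τ) = e^(−1.010) = 0.3644, so ΔM = −0.2466 Tg and M = 1.3849 − 0.2466 = 1.1383 Tg.

1.14 Tg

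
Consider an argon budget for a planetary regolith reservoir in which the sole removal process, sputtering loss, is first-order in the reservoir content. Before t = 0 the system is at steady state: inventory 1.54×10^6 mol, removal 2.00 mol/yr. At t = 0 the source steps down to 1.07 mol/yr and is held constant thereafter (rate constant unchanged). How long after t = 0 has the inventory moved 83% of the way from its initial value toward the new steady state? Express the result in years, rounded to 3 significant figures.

τ = M₀/F₀ = 1.54×10^6/2.00 = 770000 yr.
The remaining gap fraction is e^(−t/τ); 83% covered ⇒ e^(−t/τ) = 0.170.
t = −τ ln(0.170) = 770000 × 1.772 = 1.364×10^6 yr.

1.36×10^6 yr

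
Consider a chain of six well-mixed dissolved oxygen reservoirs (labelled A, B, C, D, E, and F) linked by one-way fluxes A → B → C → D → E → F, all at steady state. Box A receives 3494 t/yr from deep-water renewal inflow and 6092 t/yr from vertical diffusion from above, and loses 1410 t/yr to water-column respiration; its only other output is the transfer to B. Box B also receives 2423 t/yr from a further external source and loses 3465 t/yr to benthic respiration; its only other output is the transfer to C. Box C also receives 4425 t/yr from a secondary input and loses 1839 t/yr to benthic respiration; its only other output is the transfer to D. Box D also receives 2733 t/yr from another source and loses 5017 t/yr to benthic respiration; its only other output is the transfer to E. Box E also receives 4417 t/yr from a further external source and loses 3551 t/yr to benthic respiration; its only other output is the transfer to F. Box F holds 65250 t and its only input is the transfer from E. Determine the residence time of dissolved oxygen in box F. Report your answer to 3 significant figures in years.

7.86 yr

Box A: F(A→B) = (3494 + 6092) − 1410 = 8176.0 t/yr.
Box B: F(B→C) = (8176.0 + 2423) − 3465 = 7134.0 t/yr.
Box C: F(C→D) = (7134.0 + 4425) − 1839 = 9720.0 t/yr.
Box D: F(D→E) = (9720.0 + 2733) − 5017 = 7436.0 t/yr.
Box E: F(E→F) = (7436.0 + 4417) − 3551 = 8302.0 t/yr.
Box F throughput = its input = 8302.0 t/yr; τ = 65250 / 8302.0 = 7.860 yr.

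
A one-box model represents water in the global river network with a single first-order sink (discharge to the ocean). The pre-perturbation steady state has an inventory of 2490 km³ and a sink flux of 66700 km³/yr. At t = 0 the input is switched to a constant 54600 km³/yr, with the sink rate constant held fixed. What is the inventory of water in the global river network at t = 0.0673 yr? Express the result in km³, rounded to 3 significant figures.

τ = M₀/F₀ = 2490/66700 = 0.03733 yr; rate constant k = 1/τ.
New steady state M_∞ = F₁/k = F₁·τ = 54600 × 0.03733 = 2038.3 km³.
M(t) = M_∞ + (M₀ − M_∞)·e^(−t/τ); t/τ = 0.0673/0.03733 = 1.803, so e^(−t/τ) = 0.1648.
M(t) = 2038.3 + 451.7 × 0.1648 = 2112.8 km³.

2110 km³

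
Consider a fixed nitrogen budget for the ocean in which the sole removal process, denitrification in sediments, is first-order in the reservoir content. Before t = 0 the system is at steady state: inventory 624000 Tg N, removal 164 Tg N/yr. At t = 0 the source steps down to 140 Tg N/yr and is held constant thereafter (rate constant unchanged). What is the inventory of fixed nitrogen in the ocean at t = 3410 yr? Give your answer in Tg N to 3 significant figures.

570000 Tg N

τ = M₀/F₀ = 624000/164 = 3805 yr; rate constant k = 1/τ.
New steady state M_∞ = F₁/k = F₁·τ = 140 × 3805 = 532680 Tg N.
M(t) = M_∞ + (M₀ − M_∞)·e^(−t/τ); t/τ = 3410/3805 = 0.8962, so e^(−t/τ) = 0.4081.
M(t) = 532680 + 91320 × 0.4081 = 569950 Tg N.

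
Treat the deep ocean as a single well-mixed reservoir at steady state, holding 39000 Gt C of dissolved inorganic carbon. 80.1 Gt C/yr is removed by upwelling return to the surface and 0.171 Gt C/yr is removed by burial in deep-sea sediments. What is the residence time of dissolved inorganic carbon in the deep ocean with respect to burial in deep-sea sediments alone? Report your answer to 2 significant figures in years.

Residence time with respect to a single sink: τ = M / F_sink.
τ = 39000 / 0.171 = 228100 yr.

230000 yr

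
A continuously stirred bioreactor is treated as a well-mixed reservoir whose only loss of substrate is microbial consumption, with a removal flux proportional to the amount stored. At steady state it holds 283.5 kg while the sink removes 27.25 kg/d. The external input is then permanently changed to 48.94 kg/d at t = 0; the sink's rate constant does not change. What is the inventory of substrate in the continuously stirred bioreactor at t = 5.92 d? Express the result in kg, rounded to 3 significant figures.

Residence time τ = M₀/F₀ = 10.40 d. The eventual steady state is M_∞ = M₀·(F₁/F₀) = 283.5 × 48.94/27.25 = 509.16 kg.
The anomaly ΔM(t) = M(t) − M_∞ decays as ΔM₀·e^(−t/τ) with ΔM₀ = 283.5 − 509.16 = −225.7 kg.
At t = 5.92 d, e^(−t/τ) = e^(−0.5690) = 0.5661, so ΔM = −127.7 kg and M = 509.16 − 127.7 = 381.42 kg.

381 kg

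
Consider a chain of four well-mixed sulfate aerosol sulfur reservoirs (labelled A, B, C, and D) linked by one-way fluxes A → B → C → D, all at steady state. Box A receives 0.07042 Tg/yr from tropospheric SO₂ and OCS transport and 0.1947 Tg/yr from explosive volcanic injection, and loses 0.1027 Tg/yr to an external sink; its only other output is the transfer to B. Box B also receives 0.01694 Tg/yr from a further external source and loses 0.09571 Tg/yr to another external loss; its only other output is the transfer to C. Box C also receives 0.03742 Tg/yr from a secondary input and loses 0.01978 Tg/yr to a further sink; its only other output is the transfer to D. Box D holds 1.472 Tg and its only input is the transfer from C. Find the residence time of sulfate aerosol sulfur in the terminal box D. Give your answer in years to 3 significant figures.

14.5 yr

Box A: F(A→B) = (0.07042 + 0.1947) − 0.1027 = 0.16242 Tg/yr.
Box B: F(B→C) = (0.16242 + 0.01694) − 0.09571 = 0.083650 Tg/yr.
Box C: F(C→D) = (0.083650 + 0.03742) − 0.01978 = 0.10129 Tg/yr.
Box D throughput = its input = 0.10129 Tg/yr; τ = 1.472 / 0.10129 = 14.53 yr.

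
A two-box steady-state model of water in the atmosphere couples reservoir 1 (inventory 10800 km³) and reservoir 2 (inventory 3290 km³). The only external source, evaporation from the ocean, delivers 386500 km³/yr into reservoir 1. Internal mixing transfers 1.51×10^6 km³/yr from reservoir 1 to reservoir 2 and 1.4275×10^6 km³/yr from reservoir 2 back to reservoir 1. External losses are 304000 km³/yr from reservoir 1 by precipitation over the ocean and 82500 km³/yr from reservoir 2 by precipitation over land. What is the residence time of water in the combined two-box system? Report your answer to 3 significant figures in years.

For the system as a whole, the A↔B exchange is internal and contributes nothing to the throughput; only the external sinks remove mass.
M_total = 10800 + 3290 = 14090 km³.
ΣF_external_out = 304000 + 82500 = 386500 km³/yr.
τ = M_total / ΣF_ext = 14090 / 386500 = 0.03646 yr.

0.0365 yr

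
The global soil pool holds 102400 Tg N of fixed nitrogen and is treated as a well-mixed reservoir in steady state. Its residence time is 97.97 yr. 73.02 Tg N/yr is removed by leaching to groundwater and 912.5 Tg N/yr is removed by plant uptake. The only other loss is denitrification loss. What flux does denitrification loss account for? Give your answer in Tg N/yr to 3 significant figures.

Total removal F = M/τ = 102400 / 97.97 = 1045 Tg N/yr.
Denitrification loss = F − (73.02 + 912.5) = 1045 − 985.5 = 59.70 Tg N/yr.

59.7 Tg N/yr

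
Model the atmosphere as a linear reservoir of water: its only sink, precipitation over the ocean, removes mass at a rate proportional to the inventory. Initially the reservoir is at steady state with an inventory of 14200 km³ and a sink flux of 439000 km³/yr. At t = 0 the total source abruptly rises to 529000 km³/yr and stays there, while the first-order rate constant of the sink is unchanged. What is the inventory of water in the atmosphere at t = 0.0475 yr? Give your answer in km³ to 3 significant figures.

16400 km³

Residence time τ = M₀/F₀ = 0.03235 yr. The eventual steady state is M_∞ = M₀·(F₁/F₀) = 14200 × 529000/439000 = 17111 km³.
The anomaly ΔM(t) = M(t) − M_∞ decays as ΔM₀·e^(−t/τ) with ΔM₀ = 14200 − 17111 = −2911 km³.
At t = 0.0475 yr, e^(−t/τ) = e^(−1.468) = 0.2303, so ΔM = −670.4 km³ and M = 17111 − 670.4 = 16441 km³.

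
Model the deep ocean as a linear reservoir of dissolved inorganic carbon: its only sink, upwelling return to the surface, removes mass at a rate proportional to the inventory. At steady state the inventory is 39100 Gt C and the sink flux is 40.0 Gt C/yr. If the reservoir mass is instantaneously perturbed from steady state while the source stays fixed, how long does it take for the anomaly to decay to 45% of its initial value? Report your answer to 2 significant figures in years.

780 yr

For a linear reservoir the anomaly decays as exp(−t/τ) with τ = M/F = 39100/40.0 = 977.5 yr.
exp(−t/τ) = 0.45 ⇒ t = −τ ln(0.45) = 977.5 × 0.7985 = 780.5 yr.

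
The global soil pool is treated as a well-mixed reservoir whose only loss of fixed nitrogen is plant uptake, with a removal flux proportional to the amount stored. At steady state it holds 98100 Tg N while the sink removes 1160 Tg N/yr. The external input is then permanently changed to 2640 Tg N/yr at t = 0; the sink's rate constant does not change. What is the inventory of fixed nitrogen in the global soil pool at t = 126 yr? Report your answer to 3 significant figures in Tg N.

195000 Tg N

Residence time τ = M₀/F₀ = 84.57 yr. The eventual steady state is M_∞ = M₀·(F₁/F₀) = 98100 × 2640/1160 = 223260 Tg N.
The anomaly ΔM(t) = M(t) − M_∞ decays as ΔM₀·e^(−t/τ) with ΔM₀ = 98100 − 223260 = −125200 Tg N.
At t = 126 yr, e^(−t/τ) = e^(−1.490) = 0.2254, so ΔM = −28210 Tg N and M = 223260 − 28210 = 195050 Tg N.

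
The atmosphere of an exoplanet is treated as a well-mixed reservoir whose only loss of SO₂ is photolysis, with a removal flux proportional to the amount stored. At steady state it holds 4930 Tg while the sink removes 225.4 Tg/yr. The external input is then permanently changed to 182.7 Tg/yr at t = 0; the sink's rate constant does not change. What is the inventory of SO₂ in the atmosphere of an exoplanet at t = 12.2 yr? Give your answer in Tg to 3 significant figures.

The sink rate constant is k = F₀/M₀ = 225.4/4930 = 0.04572 yr⁻¹.
Solving dM/dt = F₁ − kM with M(0) = M₀ gives M(t) = F₁/k + (M₀ − F₁/k)·e^(−kt).
F₁/k = 182.7/0.04572 = 3996.1 Tg; kt = 0.04572 × 12.2 = 0.5578, e^(−kt) = 0.5725.
M(12.2) = 3996.1 + (4930 − 3996.1) × 0.5725 = 3996.1 + 534.7 = 4530.7 Tg.

4530 Tg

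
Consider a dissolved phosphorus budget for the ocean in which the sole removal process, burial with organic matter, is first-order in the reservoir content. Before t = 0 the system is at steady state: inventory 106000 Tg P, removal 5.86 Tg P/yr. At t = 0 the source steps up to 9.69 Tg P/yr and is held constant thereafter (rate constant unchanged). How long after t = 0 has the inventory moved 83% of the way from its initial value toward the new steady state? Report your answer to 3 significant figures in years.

τ = M₀/F₀ = 106000/5.86 = 18090 yr.
The remaining gap fraction is e^(−t/τ); 83% covered ⇒ e^(−t/τ) = 0.170.
t = −τ ln(0.170) = 18090 × 1.772 = 32050 yr.

32100 yr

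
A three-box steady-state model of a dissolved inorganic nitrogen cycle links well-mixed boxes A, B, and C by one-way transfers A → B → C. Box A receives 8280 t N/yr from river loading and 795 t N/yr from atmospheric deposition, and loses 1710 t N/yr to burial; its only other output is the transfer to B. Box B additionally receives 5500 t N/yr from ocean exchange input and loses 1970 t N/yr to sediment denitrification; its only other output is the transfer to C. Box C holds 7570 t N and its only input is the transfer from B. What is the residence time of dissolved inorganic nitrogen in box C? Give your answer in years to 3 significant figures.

0.695 yr

Box A: F(A→B) = (8280 + 795) − 1710 = 7365.0 t N/yr.
Box B: F(B→C) = (7365.0 + 5500) − 1970 = 10895 t N/yr.
Box C throughput = its input = 10895 t N/yr; τ = 7570 / 10895 = 0.6948 yr.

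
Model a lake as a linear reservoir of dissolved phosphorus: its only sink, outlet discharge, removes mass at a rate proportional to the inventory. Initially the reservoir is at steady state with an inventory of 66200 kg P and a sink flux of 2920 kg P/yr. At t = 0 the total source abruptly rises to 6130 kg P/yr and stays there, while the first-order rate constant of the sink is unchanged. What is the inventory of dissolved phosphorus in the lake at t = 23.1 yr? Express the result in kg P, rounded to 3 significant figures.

The sink rate constant is k = F₀/M₀ = 2920/66200 = 0.04411 yr⁻¹.
Solving dM/dt = F₁ − kM with M(0) = M₀ gives M(t) = F₁/k + (M₀ − F₁/k)·e^(−kt).
F₁/k = 6130/0.04411 = 138970 kg P; kt = 0.04411 × 23.1 = 1.019, e^(−kt) = 0.3610.
M(23.1) = 138970 + (66200 − 138970) × 0.3610 = 138970 − 26270 = 112700 kg P.

113000 kg P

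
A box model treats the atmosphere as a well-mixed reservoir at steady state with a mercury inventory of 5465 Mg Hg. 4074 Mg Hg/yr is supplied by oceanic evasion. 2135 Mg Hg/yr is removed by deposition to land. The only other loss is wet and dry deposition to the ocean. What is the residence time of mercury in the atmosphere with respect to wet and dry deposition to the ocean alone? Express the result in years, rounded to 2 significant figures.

At steady state ΣF_in = ΣF_out.
ΣF_in = 4074.0 Mg Hg/yr.
Wet and dry deposition to the ocean flux = ΣF_in − (2135) = 4074.0 − 2135 = 1939 Mg Hg/yr.
τ = M / F = 5465 / 1939 = 2.818 yr.

2.8 yr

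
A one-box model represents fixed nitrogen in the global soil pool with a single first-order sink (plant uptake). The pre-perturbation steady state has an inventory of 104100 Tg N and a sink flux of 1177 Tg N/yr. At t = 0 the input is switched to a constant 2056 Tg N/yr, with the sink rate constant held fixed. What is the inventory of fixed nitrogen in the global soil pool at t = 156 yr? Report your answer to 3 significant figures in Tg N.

169000 Tg N

Residence time τ = M₀/F₀ = 88.45 yr. The eventual steady state is M_∞ = M₀·(F₁/F₀) = 104100 × 2056/1177 = 181840 Tg N.
The anomaly ΔM(t) = M(t) − M_∞ decays as ΔM₀·e^(−t/τ) with ΔM₀ = 104100 − 181840 = −77740 Tg N.
At t = 156 yr, e^(−t/τ) = e^(−1.764) = 0.1714, so ΔM = −13320 Tg N and M = 181840 − 13320 = 168520 Tg N.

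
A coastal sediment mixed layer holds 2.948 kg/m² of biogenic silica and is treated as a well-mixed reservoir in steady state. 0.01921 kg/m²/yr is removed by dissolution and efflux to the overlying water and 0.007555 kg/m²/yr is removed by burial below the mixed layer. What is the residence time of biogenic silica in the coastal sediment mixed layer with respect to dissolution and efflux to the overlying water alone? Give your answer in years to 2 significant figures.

150 yr

Residence time with respect to a single sink: τ = M / F_sink.
τ = 2.948 / 0.01921 = 153.5 yr.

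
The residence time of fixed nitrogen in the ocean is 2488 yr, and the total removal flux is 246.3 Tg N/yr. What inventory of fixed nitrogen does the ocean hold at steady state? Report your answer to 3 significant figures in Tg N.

τ = M/F ⇒ M = τ × F = 2488 × 246.3 = 612800 Tg N.

613000 Tg N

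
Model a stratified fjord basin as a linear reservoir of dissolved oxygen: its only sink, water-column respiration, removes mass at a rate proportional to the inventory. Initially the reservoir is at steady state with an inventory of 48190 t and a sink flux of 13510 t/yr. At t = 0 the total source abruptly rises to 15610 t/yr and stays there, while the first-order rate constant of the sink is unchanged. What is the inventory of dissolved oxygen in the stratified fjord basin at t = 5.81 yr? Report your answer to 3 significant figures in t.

The sink rate constant is k = F₀/M₀ = 13510/48190 = 0.2803 yr⁻¹.
Solving dM/dt = F₁ − kM with M(0) = M₀ gives M(t) = F₁/k + (M₀ − F₁/k)·e^(−kt).
F₁/k = 15610/0.2803 = 55681 t; kt = 0.2803 × 5.81 = 1.629, e^(−kt) = 0.1962.
M(5.81) = 55681 + (48190 − 55681) × 0.1962 = 55681 − 1469 = 54211 t.

54200 t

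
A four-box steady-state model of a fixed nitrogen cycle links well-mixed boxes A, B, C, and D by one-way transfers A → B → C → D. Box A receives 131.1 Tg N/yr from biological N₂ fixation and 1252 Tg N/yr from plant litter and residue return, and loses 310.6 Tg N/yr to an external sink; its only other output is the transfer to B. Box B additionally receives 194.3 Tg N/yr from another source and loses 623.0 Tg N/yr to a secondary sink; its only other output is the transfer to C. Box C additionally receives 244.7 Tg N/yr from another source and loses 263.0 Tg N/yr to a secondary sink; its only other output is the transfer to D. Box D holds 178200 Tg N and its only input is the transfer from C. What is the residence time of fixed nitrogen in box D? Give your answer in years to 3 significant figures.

285 yr

Box A: F(A→B) = (131.1 + 1252) − 310.6 = 1072.5 Tg N/yr.
Box B: F(B→C) = (1072.5 + 194.3) − 623.0 = 643.80 Tg N/yr.
Box C: F(C→D) = (643.80 + 244.7) − 263.0 = 625.50 Tg N/yr.
Box D throughput = its input = 625.50 Tg N/yr; τ = 178200 / 625.50 = 284.9 yr.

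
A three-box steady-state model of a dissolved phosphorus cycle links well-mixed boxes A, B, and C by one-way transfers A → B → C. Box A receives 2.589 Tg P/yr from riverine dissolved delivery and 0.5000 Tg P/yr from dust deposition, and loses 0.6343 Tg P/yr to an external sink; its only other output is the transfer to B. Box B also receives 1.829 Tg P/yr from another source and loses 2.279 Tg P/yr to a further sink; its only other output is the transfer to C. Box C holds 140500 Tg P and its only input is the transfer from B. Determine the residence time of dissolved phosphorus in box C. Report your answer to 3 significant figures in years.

Box A: F(A→B) = (2.589 + 0.5000) − 0.6343 = 2.4547 Tg P/yr.
Box B: F(B→C) = (2.4547 + 1.829) − 2.279 = 2.0047 Tg P/yr.
Box C throughput = its input = 2.0047 Tg P/yr; τ = 140500 / 2.0047 = 70090 yr.

70100 yr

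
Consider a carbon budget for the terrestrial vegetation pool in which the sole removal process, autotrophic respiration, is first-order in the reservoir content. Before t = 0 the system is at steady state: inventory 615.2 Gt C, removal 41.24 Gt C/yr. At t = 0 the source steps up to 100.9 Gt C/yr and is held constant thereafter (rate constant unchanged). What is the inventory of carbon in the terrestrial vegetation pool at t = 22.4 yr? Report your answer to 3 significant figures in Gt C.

1310 Gt C

Residence time τ = M₀/F₀ = 14.92 yr. The eventual steady state is M_∞ = M₀·(F₁/F₀) = 615.2 × 100.9/41.24 = 1505.2 Gt C.
The anomaly ΔM(t) = M(t) − M_∞ decays as ΔM₀·e^(−t/τ) with ΔM₀ = 615.2 − 1505.2 = −890.0 Gt C.
At t = 22.4 yr, e^(−t/τ) = e^(−1.502) = 0.2228, so ΔM = −198.3 Gt C and M = 1505.2 − 198.3 = 1306.9 Gt C.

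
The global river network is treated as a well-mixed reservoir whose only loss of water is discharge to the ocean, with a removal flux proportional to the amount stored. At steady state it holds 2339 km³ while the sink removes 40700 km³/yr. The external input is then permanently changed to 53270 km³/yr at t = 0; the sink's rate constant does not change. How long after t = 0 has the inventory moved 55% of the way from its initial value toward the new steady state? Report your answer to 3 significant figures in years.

0.0459 yr

τ = M₀/F₀ = 2339/40700 = 0.05747 yr.
The remaining gap fraction is e^(−t/τ); 55% covered ⇒ e^(−t/τ) = 0.450.
t = −τ ln(0.450) = 0.05747 × 0.7985 = 0.04589 yr.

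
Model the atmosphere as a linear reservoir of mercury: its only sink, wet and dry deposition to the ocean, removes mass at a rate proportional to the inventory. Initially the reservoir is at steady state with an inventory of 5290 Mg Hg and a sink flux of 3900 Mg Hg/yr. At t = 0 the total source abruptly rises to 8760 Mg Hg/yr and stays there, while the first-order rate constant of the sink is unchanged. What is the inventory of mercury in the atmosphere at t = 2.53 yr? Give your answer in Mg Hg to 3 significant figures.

10900 Mg Hg

Residence time τ = M₀/F₀ = 1.356 yr. The eventual steady state is M_∞ = M₀·(F₁/F₀) = 5290 × 8760/3900 = 11882 Mg Hg.
The anomaly ΔM(t) = M(t) − M_∞ decays as ΔM₀·e^(−t/τ) with ΔM₀ = 5290 − 11882 = −6592 Mg Hg.
At t = 2.53 yr, e^(−t/τ) = e^(−1.865) = 0.1549, so ΔM = −1021 Mg Hg and M = 11882 − 1021 = 10861 Mg Hg.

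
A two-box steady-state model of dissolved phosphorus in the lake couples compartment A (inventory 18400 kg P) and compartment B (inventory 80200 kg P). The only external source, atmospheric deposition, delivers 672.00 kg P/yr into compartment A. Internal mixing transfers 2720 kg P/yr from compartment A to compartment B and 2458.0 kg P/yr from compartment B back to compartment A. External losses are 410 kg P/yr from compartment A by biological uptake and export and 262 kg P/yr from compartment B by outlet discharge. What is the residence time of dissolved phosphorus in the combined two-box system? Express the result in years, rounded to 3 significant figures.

147 yr

For the system as a whole, the A↔B exchange is internal and contributes nothing to the throughput; only the external sinks remove mass.
M_total = 18400 + 80200 = 98600 kg P.
ΣF_external_out = 410 + 262 = 672.00 kg P/yr.
τ = M_total / ΣF_ext = 98600 / 672.00 = 146.7 yr.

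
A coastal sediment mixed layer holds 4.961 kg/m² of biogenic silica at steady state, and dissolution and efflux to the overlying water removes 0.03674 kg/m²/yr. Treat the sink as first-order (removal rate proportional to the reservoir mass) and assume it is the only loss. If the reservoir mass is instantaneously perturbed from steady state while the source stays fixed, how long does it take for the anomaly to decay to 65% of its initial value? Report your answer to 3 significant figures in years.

For a linear reservoir the anomaly decays as exp(−t/τ) with τ = M/F = 4.961/0.03674 = 135.0 yr.
exp(−t/τ) = 0.65 ⇒ t = −τ ln(0.65) = 135.0 × 0.4308 = 58.17 yr.

58.2 yr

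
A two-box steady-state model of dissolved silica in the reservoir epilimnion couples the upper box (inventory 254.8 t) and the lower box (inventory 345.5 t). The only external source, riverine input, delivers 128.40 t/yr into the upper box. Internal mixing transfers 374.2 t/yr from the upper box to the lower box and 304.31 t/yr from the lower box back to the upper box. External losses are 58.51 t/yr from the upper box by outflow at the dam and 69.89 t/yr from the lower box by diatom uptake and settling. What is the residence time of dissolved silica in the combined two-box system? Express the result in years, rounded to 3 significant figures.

For the system as a whole, the A↔B exchange is internal and contributes nothing to the throughput; only the external sinks remove mass.
M_total = 254.8 + 345.5 = 600.30 t.
ΣF_external_out = 58.51 + 69.89 = 128.40 t/yr.
τ = M_total / ΣF_ext = 600.30 / 128.40 = 4.675 yr.

4.68 yr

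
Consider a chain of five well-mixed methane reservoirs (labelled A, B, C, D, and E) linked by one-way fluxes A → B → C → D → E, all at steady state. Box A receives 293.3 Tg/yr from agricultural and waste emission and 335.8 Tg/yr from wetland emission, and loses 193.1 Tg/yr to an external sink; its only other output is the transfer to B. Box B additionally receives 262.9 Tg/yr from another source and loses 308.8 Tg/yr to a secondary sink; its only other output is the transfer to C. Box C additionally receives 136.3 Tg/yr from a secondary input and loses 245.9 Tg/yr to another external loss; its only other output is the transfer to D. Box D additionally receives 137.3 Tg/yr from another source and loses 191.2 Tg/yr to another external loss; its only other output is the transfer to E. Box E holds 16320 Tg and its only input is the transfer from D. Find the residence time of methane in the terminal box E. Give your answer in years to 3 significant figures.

Box A: F(A→B) = (293.3 + 335.8) − 193.1 = 436.00 Tg/yr.
Box B: F(B→C) = (436.00 + 262.9) − 308.8 = 390.10 Tg/yr.
Box C: F(C→D) = (390.10 + 136.3) − 245.9 = 280.50 Tg/yr.
Box D: F(D→E) = (280.50 + 137.3) − 191.2 = 226.60 Tg/yr.
Box E throughput = its input = 226.60 Tg/yr; τ = 16320 / 226.60 = 72.02 yr.

72.0 yr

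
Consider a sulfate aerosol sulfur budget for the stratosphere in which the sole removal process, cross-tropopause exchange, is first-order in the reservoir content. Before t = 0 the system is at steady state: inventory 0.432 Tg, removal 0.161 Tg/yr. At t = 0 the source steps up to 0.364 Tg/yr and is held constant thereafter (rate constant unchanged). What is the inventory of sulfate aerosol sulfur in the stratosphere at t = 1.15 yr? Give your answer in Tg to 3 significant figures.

0.622 Tg

Residence time τ = M₀/F₀ = 2.683 yr. The eventual steady state is M_∞ = M₀·(F₁/F₀) = 0.432 × 0.364/0.161 = 0.97670 Tg.
The anomaly ΔM(t) = M(t) − M_∞ decays as ΔM₀·e^(−t/τ) with ΔM₀ = 0.432 − 0.97670 = −0.5447 Tg.
At t = 1.15 yr, e^(−t/τ) = e^(−0.4286) = 0.6514, so ΔM = −0.3548 Tg and M = 0.97670 − 0.3548 = 0.62187 Tg.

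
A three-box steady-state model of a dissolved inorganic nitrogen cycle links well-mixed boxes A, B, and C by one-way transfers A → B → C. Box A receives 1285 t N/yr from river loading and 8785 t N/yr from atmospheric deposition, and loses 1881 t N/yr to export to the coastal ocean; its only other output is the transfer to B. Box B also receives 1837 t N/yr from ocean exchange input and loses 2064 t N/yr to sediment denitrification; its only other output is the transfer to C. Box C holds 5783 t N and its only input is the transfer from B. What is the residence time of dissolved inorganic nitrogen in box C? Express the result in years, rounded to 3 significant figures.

0.726 yr

Box A: F(A→B) = (1285 + 8785) − 1881 = 8189.0 t N/yr.
Box B: F(B→C) = (8189.0 + 1837) − 2064 = 7962.0 t N/yr.
Box C throughput = its input = 7962.0 t N/yr; τ = 5783 / 7962.0 = 0.7263 yr.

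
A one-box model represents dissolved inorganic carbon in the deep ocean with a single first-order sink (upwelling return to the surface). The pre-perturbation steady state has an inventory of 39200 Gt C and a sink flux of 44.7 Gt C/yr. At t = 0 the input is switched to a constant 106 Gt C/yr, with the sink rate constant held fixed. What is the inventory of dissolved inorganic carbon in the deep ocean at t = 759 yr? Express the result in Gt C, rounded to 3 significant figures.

The sink rate constant is k = F₀/M₀ = 44.7/39200 = 0.001140 yr⁻¹.
Solving dM/dt = F₁ − kM with M(0) = M₀ gives M(t) = F₁/k + (M₀ − F₁/k)·e^(−kt).
F₁/k = 106/0.001140 = 92957 Gt C; kt = 0.001140 × 759 = 0.8655, e^(−kt) = 0.4208.
M(759) = 92957 + (39200 − 92957) × 0.4208 = 92957 − 22620 = 70334 Gt C.

70300 Gt C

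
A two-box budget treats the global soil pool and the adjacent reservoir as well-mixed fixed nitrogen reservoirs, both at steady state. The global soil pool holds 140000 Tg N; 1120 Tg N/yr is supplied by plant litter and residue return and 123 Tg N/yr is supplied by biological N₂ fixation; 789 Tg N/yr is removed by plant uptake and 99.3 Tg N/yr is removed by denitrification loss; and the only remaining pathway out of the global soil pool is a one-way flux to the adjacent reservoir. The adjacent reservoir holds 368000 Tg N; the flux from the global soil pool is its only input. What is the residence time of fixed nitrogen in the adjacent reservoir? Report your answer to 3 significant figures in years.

Balance the global soil pool: ΣF_in = 1120 + 123 = 1243.0 Tg N/yr.
Flux to the adjacent reservoir = ΣF_in − (789 + 99.3) = 354.70 Tg N/yr.
At steady state the output of the adjacent reservoir equals its input, 354.70 Tg N/yr.
τ = M / F = 368000 / 354.70 = 1037 yr.

1040 yr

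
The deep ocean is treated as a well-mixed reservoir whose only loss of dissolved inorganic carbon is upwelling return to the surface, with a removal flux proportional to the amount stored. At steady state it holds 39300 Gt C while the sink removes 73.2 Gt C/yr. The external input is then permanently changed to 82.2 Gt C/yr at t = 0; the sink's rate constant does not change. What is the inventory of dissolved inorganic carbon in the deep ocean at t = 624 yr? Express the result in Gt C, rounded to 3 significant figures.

42600 Gt C

The sink rate constant is k = F₀/M₀ = 73.2/39300 = 0.001863 yr⁻¹.
Solving dM/dt = F₁ − kM with M(0) = M₀ gives M(t) = F₁/k + (M₀ − F₁/k)·e^(−kt).
F₁/k = 82.2/0.001863 = 44132 Gt C; kt = 0.001863 × 624 = 1.162, e^(−kt) = 0.3128.
M(624) = 44132 + (39300 − 44132) × 0.3128 = 44132 − 1511 = 42621 Gt C.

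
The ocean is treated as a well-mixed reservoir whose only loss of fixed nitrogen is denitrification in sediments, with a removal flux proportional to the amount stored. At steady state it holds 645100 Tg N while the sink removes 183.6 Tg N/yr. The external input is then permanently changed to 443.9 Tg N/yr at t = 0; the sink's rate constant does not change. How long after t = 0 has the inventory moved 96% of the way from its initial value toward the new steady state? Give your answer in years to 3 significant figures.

τ = M₀/F₀ = 645100/183.6 = 3514 yr.
The remaining gap fraction is e^(−t/τ); 96% covered ⇒ e^(−t/τ) = 0.0400.
t = −τ ln(0.0400) = 3514 × 3.219 = 11310 yr.

11300 yr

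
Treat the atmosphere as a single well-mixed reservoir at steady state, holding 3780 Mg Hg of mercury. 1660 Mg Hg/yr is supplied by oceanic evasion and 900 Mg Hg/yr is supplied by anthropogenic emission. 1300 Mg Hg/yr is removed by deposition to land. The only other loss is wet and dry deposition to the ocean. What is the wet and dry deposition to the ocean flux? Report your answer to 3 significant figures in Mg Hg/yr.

1260 Mg Hg/yr

At steady state ΣF_in = ΣF_out.
ΣF_in = 1660 + 900 = 2560.0 Mg Hg/yr.
Wet and dry deposition to the ocean flux = ΣF_in − (1300) = 2560.0 − 1300 = 1260 Mg Hg/yr.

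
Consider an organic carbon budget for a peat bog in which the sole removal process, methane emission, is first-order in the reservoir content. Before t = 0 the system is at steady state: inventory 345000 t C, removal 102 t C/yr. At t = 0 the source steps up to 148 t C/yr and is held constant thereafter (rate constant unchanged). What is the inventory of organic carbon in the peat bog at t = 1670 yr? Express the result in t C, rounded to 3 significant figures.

406000 t C

Residence time τ = M₀/F₀ = 3382 yr. The eventual steady state is M_∞ = M₀·(F₁/F₀) = 345000 × 148/102 = 500590 t C.
The anomaly ΔM(t) = M(t) − M_∞ decays as ΔM₀·e^(−t/τ) with ΔM₀ = 345000 − 500590 = −155600 t C.
At t = 1670 yr, e^(−t/τ) = e^(−0.4937) = 0.6103, so ΔM = −94960 t C and M = 500590 − 94960 = 405630 t C.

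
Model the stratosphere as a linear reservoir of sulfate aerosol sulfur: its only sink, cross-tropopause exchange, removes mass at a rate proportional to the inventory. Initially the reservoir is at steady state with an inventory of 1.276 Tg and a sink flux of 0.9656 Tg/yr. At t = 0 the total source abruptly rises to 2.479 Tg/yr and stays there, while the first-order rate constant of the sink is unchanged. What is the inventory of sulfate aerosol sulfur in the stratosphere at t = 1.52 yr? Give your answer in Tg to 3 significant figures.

Residence time τ = M₀/F₀ = 1.321 yr. The eventual steady state is M_∞ = M₀·(F₁/F₀) = 1.276 × 2.479/0.9656 = 3.2759 Tg.
The anomaly ΔM(t) = M(t) − M_∞ decays as ΔM₀·e^(−t/τ) with ΔM₀ = 1.276 − 3.2759 = −2.000 Tg.
At t = 1.52 yr, e^(−t/τ) = e^(−1.150) = 0.3166, so ΔM = −0.6331 Tg and M = 3.2759 − 0.6331 = 2.6428 Tg.

2.64 Tg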